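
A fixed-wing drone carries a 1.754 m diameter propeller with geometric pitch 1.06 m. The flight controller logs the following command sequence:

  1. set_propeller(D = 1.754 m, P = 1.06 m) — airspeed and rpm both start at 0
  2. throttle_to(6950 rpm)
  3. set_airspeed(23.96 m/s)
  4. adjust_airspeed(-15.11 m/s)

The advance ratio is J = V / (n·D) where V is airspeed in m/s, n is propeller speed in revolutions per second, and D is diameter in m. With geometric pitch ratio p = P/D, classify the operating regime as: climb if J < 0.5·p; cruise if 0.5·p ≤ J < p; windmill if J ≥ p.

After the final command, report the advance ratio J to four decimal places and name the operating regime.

J = 0.0436, regime = climb

set_propeller: D = 1.754 m, P = 1.06 m (p = P/D = 0.604333); state ← (V=0, rpm=0)
throttle_to(6950): rpm ← 6950
set_airspeed(23.96): V ← 23.96 m/s
adjust_airspeed(-15.11): V ← 23.96 -15.11 = 8.85 m/s
final state: V = 8.85 m/s, rpm = 6950 → n = rpm/60 = 115.833333 rev/s
J = V / (n·D) = 8.85 / (115.833333 × 1.754) = 0.043559
regime bands: climb J<0.3022 | cruise [0.3022, 0.6043) | windmill J≥0.6043
J = 0.0436 → climb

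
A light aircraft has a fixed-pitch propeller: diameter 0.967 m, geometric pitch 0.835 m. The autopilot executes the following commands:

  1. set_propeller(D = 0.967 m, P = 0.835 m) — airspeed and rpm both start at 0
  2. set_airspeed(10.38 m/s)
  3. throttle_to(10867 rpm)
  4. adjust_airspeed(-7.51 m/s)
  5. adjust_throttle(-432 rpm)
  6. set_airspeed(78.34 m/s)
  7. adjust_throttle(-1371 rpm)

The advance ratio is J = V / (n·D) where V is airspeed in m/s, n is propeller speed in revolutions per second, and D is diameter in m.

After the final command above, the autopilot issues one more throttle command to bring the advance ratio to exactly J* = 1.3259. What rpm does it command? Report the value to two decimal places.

set_propeller: D = 0.967 m, P = 0.835 m (p = P/D = 0.863495); state ← (V=0, rpm=0)
set_airspeed(10.38): V ← 10.38 m/s
throttle_to(10867): rpm ← 10867
adjust_airspeed(-7.51): V ← 10.38 -7.51 = 2.87 m/s
adjust_throttle(-432): rpm ← 10867 -432 = 10435
set_airspeed(78.34): V ← 78.34 m/s
adjust_throttle(-1371): rpm ← 10435 -1371 = 9064
final state: V = 78.34 m/s, rpm = 9064 → n = rpm/60 = 151.066667 rev/s
target J* = 1.3259; solve J* = V/(n·D) for n: n = V/(J*·D) = 78.34/(1.3259 × 0.967) = 61.100719 rev/s
rpm = 60·n = 3666.043154

rpm = 3666.04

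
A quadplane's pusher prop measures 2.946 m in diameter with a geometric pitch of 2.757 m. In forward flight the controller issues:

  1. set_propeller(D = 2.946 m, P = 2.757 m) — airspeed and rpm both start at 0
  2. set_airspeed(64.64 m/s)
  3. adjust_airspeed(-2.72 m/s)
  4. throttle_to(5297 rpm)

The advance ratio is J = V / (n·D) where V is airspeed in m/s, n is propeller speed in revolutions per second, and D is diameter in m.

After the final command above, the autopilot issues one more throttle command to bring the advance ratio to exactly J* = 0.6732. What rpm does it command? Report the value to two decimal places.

set_propeller: D = 2.946 m, P = 2.757 m (p = P/D = 0.935845); state ← (V=0, rpm=0)
set_airspeed(64.64): V ← 64.64 m/s
adjust_airspeed(-2.72): V ← 64.64 -2.72 = 61.92 m/s
throttle_to(5297): rpm ← 5297
final state: V = 61.92 m/s, rpm = 5297 → n = rpm/60 = 88.283333 rev/s
target J* = 0.6732; solve J* = V/(n·D) for n: n = V/(J*·D) = 61.92/(0.6732 × 2.946) = 31.221524 rev/s
rpm = 60·n = 1873.291438

rpm = 1873.29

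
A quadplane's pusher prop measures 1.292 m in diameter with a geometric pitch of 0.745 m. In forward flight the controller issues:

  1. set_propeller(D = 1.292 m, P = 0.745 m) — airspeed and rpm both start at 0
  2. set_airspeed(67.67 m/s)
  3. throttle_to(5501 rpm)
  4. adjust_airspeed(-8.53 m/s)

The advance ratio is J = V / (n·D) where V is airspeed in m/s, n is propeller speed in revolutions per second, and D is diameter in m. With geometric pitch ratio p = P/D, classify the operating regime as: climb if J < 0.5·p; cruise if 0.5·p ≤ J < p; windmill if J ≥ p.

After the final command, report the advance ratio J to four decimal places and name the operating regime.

set_propeller: D = 1.292 m, P = 0.745 m (p = P/D = 0.576625); state ← (V=0, rpm=0)
set_airspeed(67.67): V ← 67.67 m/s
throttle_to(5501): rpm ← 5501
adjust_airspeed(-8.53): V ← 67.67 -8.53 = 59.14 m/s
final state: V = 59.14 m/s, rpm = 5501 → n = rpm/60 = 91.683333 rev/s
J = V / (n·D) = 59.14 / (91.683333 × 1.292) = 0.499262
regime bands: climb J<0.2883 | cruise [0.2883, 0.5766) | windmill J≥0.5766
J = 0.4993 → cruise

J = 0.4993, regime = cruise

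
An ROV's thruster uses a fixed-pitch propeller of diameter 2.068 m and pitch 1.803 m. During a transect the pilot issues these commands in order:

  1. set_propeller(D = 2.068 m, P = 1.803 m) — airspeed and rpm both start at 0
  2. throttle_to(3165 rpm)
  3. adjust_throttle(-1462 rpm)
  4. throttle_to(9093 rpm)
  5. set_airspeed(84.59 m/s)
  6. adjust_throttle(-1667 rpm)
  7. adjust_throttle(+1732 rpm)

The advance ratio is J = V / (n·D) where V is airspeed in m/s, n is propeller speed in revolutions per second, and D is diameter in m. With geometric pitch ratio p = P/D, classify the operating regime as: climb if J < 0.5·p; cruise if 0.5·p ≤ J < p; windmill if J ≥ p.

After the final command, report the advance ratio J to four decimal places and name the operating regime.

J = 0.2680, regime = climb

set_propeller: D = 2.068 m, P = 1.803 m (p = P/D = 0.871857); state ← (V=0, rpm=0)
throttle_to(3165): rpm ← 3165
adjust_throttle(-1462): rpm ← 3165 -1462 = 1703
throttle_to(9093): rpm ← 9093
set_airspeed(84.59): V ← 84.59 m/s
adjust_throttle(-1667): rpm ← 9093 -1667 = 7426
adjust_throttle(+1732): rpm ← 7426 +1732 = 9158
final state: V = 84.59 m/s, rpm = 9158 → n = rpm/60 = 152.633333 rev/s
J = V / (n·D) = 84.59 / (152.633333 × 2.068) = 0.267990
regime bands: climb J<0.4359 | cruise [0.4359, 0.8719) | windmill J≥0.8719
J = 0.2680 → climb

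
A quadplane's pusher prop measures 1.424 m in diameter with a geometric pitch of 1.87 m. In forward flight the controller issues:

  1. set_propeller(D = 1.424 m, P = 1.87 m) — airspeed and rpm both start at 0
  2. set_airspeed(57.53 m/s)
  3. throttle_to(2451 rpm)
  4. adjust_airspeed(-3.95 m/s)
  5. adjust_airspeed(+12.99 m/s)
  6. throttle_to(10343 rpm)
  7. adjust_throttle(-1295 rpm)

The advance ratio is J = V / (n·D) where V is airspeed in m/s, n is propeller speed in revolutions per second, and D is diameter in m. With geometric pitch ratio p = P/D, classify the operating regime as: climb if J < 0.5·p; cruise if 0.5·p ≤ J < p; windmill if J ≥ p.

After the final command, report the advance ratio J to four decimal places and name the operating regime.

set_propeller: D = 1.424 m, P = 1.87 m (p = P/D = 1.313202); state ← (V=0, rpm=0)
set_airspeed(57.53): V ← 57.53 m/s
throttle_to(2451): rpm ← 2451
adjust_airspeed(-3.95): V ← 57.53 -3.95 = 53.58 m/s
adjust_airspeed(+12.99): V ← 53.58 +12.99 = 66.57 m/s
throttle_to(10343): rpm ← 10343
adjust_throttle(-1295): rpm ← 10343 -1295 = 9048
final state: V = 66.57 m/s, rpm = 9048 → n = rpm/60 = 150.800000 rev/s
J = V / (n·D) = 66.57 / (150.800000 × 1.424) = 0.310004
regime bands: climb J<0.6566 | cruise [0.6566, 1.3132) | windmill J≥1.3132
J = 0.3100 → climb

J = 0.3100, regime = climb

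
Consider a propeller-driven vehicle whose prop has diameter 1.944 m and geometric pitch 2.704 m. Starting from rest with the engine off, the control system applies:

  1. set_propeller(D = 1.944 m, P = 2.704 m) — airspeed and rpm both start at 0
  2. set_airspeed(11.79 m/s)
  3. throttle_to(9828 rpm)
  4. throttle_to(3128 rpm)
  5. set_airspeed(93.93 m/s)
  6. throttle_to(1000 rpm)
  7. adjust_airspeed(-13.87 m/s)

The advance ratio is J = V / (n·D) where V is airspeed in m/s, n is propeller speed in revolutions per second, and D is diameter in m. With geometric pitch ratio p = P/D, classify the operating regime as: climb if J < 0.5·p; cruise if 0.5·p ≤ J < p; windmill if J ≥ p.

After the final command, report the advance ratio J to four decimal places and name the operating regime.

J = 2.4710, regime = windmill

set_propeller: D = 1.944 m, P = 2.704 m (p = P/D = 1.390947); state ← (V=0, rpm=0)
set_airspeed(11.79): V ← 11.79 m/s
throttle_to(9828): rpm ← 9828
throttle_to(3128): rpm ← 3128
set_airspeed(93.93): V ← 93.93 m/s
throttle_to(1000): rpm ← 1000
adjust_airspeed(-13.87): V ← 93.93 -13.87 = 80.06 m/s
final state: V = 80.06 m/s, rpm = 1000 → n = rpm/60 = 16.666667 rev/s
J = V / (n·D) = 80.06 / (16.666667 × 1.944) = 2.470988
regime bands: climb J<0.6955 | cruise [0.6955, 1.3909) | windmill J≥1.3909
J = 2.4710 → windmill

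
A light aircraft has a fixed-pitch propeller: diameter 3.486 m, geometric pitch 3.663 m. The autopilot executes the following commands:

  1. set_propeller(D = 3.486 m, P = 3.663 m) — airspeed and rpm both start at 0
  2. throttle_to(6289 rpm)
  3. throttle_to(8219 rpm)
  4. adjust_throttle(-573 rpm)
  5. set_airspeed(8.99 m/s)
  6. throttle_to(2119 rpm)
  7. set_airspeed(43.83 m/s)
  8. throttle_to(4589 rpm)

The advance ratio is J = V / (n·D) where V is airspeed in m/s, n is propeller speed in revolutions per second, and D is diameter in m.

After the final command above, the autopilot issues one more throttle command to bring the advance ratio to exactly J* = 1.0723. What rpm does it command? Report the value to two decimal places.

set_propeller: D = 3.486 m, P = 3.663 m (p = P/D = 1.050775); state ← (V=0, rpm=0)
throttle_to(6289): rpm ← 6289
throttle_to(8219): rpm ← 8219
adjust_throttle(-573): rpm ← 8219 -573 = 7646
set_airspeed(8.99): V ← 8.99 m/s
throttle_to(2119): rpm ← 2119
set_airspeed(43.83): V ← 43.83 m/s
throttle_to(4589): rpm ← 4589
final state: V = 43.83 m/s, rpm = 4589 → n = rpm/60 = 76.483333 rev/s
target J* = 1.0723; solve J* = V/(n·D) for n: n = V/(J*·D) = 43.83/(1.0723 × 3.486) = 11.725403 rev/s
rpm = 60·n = 703.524186

rpm = 703.52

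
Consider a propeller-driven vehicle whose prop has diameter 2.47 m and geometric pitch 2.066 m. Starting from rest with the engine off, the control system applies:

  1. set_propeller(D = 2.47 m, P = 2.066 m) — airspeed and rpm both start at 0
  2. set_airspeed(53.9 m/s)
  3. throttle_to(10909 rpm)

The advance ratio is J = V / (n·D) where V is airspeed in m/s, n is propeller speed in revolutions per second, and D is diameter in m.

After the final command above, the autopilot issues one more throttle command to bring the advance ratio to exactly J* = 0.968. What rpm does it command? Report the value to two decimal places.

set_propeller: D = 2.47 m, P = 2.066 m (p = P/D = 0.836437); state ← (V=0, rpm=0)
set_airspeed(53.9): V ← 53.9 m/s
throttle_to(10909): rpm ← 10909
final state: V = 53.9 m/s, rpm = 10909 → n = rpm/60 = 181.816667 rev/s
target J* = 0.968; solve J* = V/(n·D) for n: n = V/(J*·D) = 53.9/(0.968 × 2.47) = 22.543246 rev/s
rpm = 60·n = 1352.594774

rpm = 1352.59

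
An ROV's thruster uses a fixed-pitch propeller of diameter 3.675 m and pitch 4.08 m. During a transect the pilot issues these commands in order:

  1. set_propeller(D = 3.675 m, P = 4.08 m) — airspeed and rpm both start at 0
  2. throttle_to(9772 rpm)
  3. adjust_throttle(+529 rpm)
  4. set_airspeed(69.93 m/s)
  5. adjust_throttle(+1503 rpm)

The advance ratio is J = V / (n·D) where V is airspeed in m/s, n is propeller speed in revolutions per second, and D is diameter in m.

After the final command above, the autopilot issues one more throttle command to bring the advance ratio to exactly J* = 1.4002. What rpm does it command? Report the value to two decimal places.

set_propeller: D = 3.675 m, P = 4.08 m (p = P/D = 1.110204); state ← (V=0, rpm=0)
throttle_to(9772): rpm ← 9772
adjust_throttle(+529): rpm ← 9772 +529 = 10301
set_airspeed(69.93): V ← 69.93 m/s
adjust_throttle(+1503): rpm ← 10301 +1503 = 11804
final state: V = 69.93 m/s, rpm = 11804 → n = rpm/60 = 196.733333 rev/s
target J* = 1.4002; solve J* = V/(n·D) for n: n = V/(J*·D) = 69.93/(1.4002 × 3.675) = 13.589895 rev/s
rpm = 60·n = 815.393719

rpm = 815.39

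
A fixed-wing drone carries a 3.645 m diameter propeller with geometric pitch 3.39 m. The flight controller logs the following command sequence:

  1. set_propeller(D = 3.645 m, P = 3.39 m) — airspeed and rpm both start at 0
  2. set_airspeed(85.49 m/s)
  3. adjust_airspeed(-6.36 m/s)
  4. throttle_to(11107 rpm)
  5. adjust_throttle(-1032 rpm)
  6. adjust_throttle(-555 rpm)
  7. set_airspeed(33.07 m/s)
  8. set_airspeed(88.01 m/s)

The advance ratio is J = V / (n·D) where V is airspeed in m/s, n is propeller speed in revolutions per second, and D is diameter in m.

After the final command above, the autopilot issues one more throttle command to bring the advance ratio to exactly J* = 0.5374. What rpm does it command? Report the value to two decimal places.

rpm = 2695.80

set_propeller: D = 3.645 m, P = 3.39 m (p = P/D = 0.930041); state ← (V=0, rpm=0)
set_airspeed(85.49): V ← 85.49 m/s
adjust_airspeed(-6.36): V ← 85.49 -6.36 = 79.13 m/s
throttle_to(11107): rpm ← 11107
adjust_throttle(-1032): rpm ← 11107 -1032 = 10075
adjust_throttle(-555): rpm ← 10075 -555 = 9520
set_airspeed(33.07): V ← 33.07 m/s
set_airspeed(88.01): V ← 88.01 m/s
final state: V = 88.01 m/s, rpm = 9520 → n = rpm/60 = 158.666667 rev/s
target J* = 0.5374; solve J* = V/(n·D) for n: n = V/(J*·D) = 88.01/(0.5374 × 3.645) = 44.930042 rev/s
rpm = 60·n = 2695.802530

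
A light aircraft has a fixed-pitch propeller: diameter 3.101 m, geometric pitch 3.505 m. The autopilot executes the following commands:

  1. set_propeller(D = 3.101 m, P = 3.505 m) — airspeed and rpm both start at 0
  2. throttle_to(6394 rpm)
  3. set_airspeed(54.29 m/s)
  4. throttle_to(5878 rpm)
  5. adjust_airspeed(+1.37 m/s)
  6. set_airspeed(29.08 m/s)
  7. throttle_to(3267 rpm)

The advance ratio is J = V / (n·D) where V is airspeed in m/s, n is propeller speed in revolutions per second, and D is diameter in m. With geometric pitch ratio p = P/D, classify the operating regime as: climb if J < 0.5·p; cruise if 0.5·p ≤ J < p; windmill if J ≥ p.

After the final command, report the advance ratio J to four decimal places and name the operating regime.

set_propeller: D = 3.101 m, P = 3.505 m (p = P/D = 1.130281); state ← (V=0, rpm=0)
throttle_to(6394): rpm ← 6394
set_airspeed(54.29): V ← 54.29 m/s
throttle_to(5878): rpm ← 5878
adjust_airspeed(+1.37): V ← 54.29 +1.37 = 55.66 m/s
set_airspeed(29.08): V ← 29.08 m/s
throttle_to(3267): rpm ← 3267
final state: V = 29.08 m/s, rpm = 3267 → n = rpm/60 = 54.450000 rev/s
J = V / (n·D) = 29.08 / (54.450000 × 3.101) = 0.172224
regime bands: climb J<0.5651 | cruise [0.5651, 1.1303) | windmill J≥1.1303
J = 0.1722 → climb

J = 0.1722, regime = climb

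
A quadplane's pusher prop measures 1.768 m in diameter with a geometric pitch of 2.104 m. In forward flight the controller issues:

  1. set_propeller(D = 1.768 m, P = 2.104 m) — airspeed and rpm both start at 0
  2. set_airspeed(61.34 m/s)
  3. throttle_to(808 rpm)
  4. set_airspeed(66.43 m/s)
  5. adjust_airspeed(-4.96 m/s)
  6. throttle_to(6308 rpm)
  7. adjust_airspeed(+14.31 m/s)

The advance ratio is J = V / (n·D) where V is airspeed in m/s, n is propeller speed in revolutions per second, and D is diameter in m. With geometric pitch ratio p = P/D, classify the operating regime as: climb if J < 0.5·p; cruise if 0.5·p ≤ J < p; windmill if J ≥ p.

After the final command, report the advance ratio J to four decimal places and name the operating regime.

set_propeller: D = 1.768 m, P = 2.104 m (p = P/D = 1.190045); state ← (V=0, rpm=0)
set_airspeed(61.34): V ← 61.34 m/s
throttle_to(808): rpm ← 808
set_airspeed(66.43): V ← 66.43 m/s
adjust_airspeed(-4.96): V ← 66.43 -4.96 = 61.47 m/s
throttle_to(6308): rpm ← 6308
adjust_airspeed(+14.31): V ← 61.47 +14.31 = 75.78 m/s
final state: V = 75.78 m/s, rpm = 6308 → n = rpm/60 = 105.133333 rev/s
J = V / (n·D) = 75.78 / (105.133333 × 1.768) = 0.407692
regime bands: climb J<0.5950 | cruise [0.5950, 1.1900) | windmill J≥1.1900
J = 0.4077 → climb

J = 0.4077, regime = climb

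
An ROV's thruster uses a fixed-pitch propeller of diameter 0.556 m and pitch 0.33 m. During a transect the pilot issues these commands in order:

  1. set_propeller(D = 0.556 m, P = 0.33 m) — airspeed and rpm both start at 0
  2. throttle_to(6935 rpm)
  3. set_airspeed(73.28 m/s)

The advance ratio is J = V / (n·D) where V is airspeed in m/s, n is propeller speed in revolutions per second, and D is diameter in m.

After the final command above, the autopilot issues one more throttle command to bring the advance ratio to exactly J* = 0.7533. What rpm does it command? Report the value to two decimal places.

set_propeller: D = 0.556 m, P = 0.33 m (p = P/D = 0.593525); state ← (V=0, rpm=0)
throttle_to(6935): rpm ← 6935
set_airspeed(73.28): V ← 73.28 m/s
final state: V = 73.28 m/s, rpm = 6935 → n = rpm/60 = 115.583333 rev/s
target J* = 0.7533; solve J* = V/(n·D) for n: n = V/(J*·D) = 73.28/(0.7533 × 0.556) = 174.961584 rev/s
rpm = 60·n = 10497.695034

rpm = 10497.70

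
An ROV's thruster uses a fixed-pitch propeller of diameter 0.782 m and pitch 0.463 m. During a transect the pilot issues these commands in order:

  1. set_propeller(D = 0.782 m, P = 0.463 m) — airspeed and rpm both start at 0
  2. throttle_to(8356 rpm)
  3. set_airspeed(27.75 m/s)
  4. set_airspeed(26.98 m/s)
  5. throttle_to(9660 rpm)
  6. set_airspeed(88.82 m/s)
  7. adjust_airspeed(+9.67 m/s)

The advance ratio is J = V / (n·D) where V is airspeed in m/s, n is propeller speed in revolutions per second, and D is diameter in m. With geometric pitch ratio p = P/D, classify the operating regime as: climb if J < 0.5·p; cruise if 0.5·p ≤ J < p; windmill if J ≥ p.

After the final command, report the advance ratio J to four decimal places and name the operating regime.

set_propeller: D = 0.782 m, P = 0.463 m (p = P/D = 0.592072); state ← (V=0, rpm=0)
throttle_to(8356): rpm ← 8356
set_airspeed(27.75): V ← 27.75 m/s
set_airspeed(26.98): V ← 26.98 m/s
throttle_to(9660): rpm ← 9660
set_airspeed(88.82): V ← 88.82 m/s
adjust_airspeed(+9.67): V ← 88.82 +9.67 = 98.49 m/s
final state: V = 98.49 m/s, rpm = 9660 → n = rpm/60 = 161.000000 rev/s
J = V / (n·D) = 98.49 / (161.000000 × 0.782) = 0.782275
regime bands: climb J<0.2960 | cruise [0.2960, 0.5921) | windmill J≥0.5921
J = 0.7823 → windmill

J = 0.7823, regime = windmill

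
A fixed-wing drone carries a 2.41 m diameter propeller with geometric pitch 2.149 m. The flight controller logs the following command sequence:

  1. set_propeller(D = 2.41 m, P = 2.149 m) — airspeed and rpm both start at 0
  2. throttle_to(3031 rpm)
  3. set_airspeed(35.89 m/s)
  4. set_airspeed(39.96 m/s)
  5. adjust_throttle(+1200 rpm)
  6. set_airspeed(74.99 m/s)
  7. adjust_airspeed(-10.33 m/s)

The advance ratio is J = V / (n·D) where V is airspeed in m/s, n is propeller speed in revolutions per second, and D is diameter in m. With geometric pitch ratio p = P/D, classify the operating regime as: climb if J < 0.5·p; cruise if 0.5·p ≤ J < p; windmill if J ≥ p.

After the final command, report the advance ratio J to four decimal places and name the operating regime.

set_propeller: D = 2.41 m, P = 2.149 m (p = P/D = 0.891701); state ← (V=0, rpm=0)
throttle_to(3031): rpm ← 3031
set_airspeed(35.89): V ← 35.89 m/s
set_airspeed(39.96): V ← 39.96 m/s
adjust_throttle(+1200): rpm ← 3031 +1200 = 4231
set_airspeed(74.99): V ← 74.99 m/s
adjust_airspeed(-10.33): V ← 74.99 -10.33 = 64.66 m/s
final state: V = 64.66 m/s, rpm = 4231 → n = rpm/60 = 70.516667 rev/s
J = V / (n·D) = 64.66 / (70.516667 × 2.41) = 0.380476
regime bands: climb J<0.4459 | cruise [0.4459, 0.8917) | windmill J≥0.8917
J = 0.3805 → climb

J = 0.3805, regime = climb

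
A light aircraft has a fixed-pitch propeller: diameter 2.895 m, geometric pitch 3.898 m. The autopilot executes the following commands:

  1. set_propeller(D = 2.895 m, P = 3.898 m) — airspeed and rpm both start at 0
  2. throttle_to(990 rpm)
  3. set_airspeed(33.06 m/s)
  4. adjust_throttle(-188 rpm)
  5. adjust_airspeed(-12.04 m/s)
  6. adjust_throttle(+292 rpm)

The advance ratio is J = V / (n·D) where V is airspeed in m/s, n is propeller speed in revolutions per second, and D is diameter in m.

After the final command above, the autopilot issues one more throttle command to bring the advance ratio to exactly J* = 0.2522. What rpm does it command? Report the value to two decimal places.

rpm = 1727.39

set_propeller: D = 2.895 m, P = 3.898 m (p = P/D = 1.346459); state ← (V=0, rpm=0)
throttle_to(990): rpm ← 990
set_airspeed(33.06): V ← 33.06 m/s
adjust_throttle(-188): rpm ← 990 -188 = 802
adjust_airspeed(-12.04): V ← 33.06 -12.04 = 21.02 m/s
adjust_throttle(+292): rpm ← 802 +292 = 1094
final state: V = 21.02 m/s, rpm = 1094 → n = rpm/60 = 18.233333 rev/s
target J* = 0.2522; solve J* = V/(n·D) for n: n = V/(J*·D) = 21.02/(0.2522 × 2.895) = 28.789827 rev/s
rpm = 60·n = 1727.389645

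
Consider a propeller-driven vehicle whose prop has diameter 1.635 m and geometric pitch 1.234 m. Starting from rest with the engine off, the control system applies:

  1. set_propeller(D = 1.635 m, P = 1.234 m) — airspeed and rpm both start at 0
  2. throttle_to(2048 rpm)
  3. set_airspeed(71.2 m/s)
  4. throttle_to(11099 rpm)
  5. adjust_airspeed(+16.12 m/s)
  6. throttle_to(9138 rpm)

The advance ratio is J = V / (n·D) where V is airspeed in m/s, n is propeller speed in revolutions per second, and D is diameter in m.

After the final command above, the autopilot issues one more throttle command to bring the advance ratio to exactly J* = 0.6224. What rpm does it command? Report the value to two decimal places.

rpm = 5148.46

set_propeller: D = 1.635 m, P = 1.234 m (p = P/D = 0.754740); state ← (V=0, rpm=0)
throttle_to(2048): rpm ← 2048
set_airspeed(71.2): V ← 71.2 m/s
throttle_to(11099): rpm ← 11099
adjust_airspeed(+16.12): V ← 71.2 +16.12 = 87.32 m/s
throttle_to(9138): rpm ← 9138
final state: V = 87.32 m/s, rpm = 9138 → n = rpm/60 = 152.300000 rev/s
target J* = 0.6224; solve J* = V/(n·D) for n: n = V/(J*·D) = 87.32/(0.6224 × 1.635) = 85.807725 rev/s
rpm = 60·n = 5148.463480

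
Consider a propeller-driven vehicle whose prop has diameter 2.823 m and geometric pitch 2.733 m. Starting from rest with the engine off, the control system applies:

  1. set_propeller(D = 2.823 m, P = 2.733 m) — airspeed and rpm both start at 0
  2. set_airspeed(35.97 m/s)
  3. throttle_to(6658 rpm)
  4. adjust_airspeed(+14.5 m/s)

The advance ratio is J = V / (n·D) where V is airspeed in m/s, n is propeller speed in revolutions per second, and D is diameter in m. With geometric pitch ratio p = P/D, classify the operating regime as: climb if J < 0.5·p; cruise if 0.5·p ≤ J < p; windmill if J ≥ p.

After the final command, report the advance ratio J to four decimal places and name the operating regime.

J = 0.1611, regime = climb

set_propeller: D = 2.823 m, P = 2.733 m (p = P/D = 0.968119); state ← (V=0, rpm=0)
set_airspeed(35.97): V ← 35.97 m/s
throttle_to(6658): rpm ← 6658
adjust_airspeed(+14.5): V ← 35.97 +14.5 = 50.47 m/s
final state: V = 50.47 m/s, rpm = 6658 → n = rpm/60 = 110.966667 rev/s
J = V / (n·D) = 50.47 / (110.966667 × 2.823) = 0.161113
regime bands: climb J<0.4841 | cruise [0.4841, 0.9681) | windmill J≥0.9681
J = 0.1611 → climb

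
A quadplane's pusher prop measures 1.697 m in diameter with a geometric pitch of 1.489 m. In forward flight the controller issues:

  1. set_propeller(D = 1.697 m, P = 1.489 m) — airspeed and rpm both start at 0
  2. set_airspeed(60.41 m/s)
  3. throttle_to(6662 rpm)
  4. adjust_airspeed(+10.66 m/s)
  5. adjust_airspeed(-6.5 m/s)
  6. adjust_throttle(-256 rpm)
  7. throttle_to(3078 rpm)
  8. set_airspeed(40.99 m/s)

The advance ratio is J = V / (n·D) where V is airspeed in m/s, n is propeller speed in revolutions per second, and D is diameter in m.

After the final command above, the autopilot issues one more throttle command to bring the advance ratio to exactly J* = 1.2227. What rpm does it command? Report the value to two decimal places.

set_propeller: D = 1.697 m, P = 1.489 m (p = P/D = 0.877431); state ← (V=0, rpm=0)
set_airspeed(60.41): V ← 60.41 m/s
throttle_to(6662): rpm ← 6662
adjust_airspeed(+10.66): V ← 60.41 +10.66 = 71.07 m/s
adjust_airspeed(-6.5): V ← 71.07 -6.5 = 64.57 m/s
adjust_throttle(-256): rpm ← 6662 -256 = 6406
throttle_to(3078): rpm ← 3078
set_airspeed(40.99): V ← 40.99 m/s
final state: V = 40.99 m/s, rpm = 3078 → n = rpm/60 = 51.300000 rev/s
target J* = 1.2227; solve J* = V/(n·D) for n: n = V/(J*·D) = 40.99/(1.2227 × 1.697) = 19.754960 rev/s
rpm = 60·n = 1185.297625

rpm = 1185.30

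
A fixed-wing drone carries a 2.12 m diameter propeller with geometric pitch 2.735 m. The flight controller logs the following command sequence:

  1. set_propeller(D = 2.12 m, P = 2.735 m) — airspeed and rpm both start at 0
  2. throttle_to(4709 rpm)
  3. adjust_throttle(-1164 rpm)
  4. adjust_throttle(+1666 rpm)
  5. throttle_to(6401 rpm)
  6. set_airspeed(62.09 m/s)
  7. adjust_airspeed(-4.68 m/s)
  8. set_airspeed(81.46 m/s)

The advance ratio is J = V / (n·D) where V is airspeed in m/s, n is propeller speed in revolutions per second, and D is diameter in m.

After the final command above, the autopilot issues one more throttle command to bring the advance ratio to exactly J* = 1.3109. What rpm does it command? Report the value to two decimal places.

rpm = 1758.69

set_propeller: D = 2.12 m, P = 2.735 m (p = P/D = 1.290094); state ← (V=0, rpm=0)
throttle_to(4709): rpm ← 4709
adjust_throttle(-1164): rpm ← 4709 -1164 = 3545
adjust_throttle(+1666): rpm ← 3545 +1666 = 5211
throttle_to(6401): rpm ← 6401
set_airspeed(62.09): V ← 62.09 m/s
adjust_airspeed(-4.68): V ← 62.09 -4.68 = 57.41 m/s
set_airspeed(81.46): V ← 81.46 m/s
final state: V = 81.46 m/s, rpm = 6401 → n = rpm/60 = 106.683333 rev/s
target J* = 1.3109; solve J* = V/(n·D) for n: n = V/(J*·D) = 81.46/(1.3109 × 2.12) = 29.311563 rev/s
rpm = 60·n = 1758.693797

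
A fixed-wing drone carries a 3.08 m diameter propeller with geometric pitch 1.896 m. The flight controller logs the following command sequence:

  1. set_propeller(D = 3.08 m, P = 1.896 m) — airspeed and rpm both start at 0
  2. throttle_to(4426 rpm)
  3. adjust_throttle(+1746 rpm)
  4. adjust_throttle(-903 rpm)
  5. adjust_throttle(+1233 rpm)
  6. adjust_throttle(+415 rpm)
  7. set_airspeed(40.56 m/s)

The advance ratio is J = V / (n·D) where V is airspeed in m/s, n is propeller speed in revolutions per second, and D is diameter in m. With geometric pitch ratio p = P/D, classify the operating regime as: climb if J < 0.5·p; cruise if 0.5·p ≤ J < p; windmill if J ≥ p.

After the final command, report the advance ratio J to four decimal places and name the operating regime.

J = 0.1142, regime = climb

set_propeller: D = 3.08 m, P = 1.896 m (p = P/D = 0.615584); state ← (V=0, rpm=0)
throttle_to(4426): rpm ← 4426
adjust_throttle(+1746): rpm ← 4426 +1746 = 6172
adjust_throttle(-903): rpm ← 6172 -903 = 5269
adjust_throttle(+1233): rpm ← 5269 +1233 = 6502
adjust_throttle(+415): rpm ← 6502 +415 = 6917
set_airspeed(40.56): V ← 40.56 m/s
final state: V = 40.56 m/s, rpm = 6917 → n = rpm/60 = 115.283333 rev/s
J = V / (n·D) = 40.56 / (115.283333 × 3.08) = 0.114230
regime bands: climb J<0.3078 | cruise [0.3078, 0.6156) | windmill J≥0.6156
J = 0.1142 → climb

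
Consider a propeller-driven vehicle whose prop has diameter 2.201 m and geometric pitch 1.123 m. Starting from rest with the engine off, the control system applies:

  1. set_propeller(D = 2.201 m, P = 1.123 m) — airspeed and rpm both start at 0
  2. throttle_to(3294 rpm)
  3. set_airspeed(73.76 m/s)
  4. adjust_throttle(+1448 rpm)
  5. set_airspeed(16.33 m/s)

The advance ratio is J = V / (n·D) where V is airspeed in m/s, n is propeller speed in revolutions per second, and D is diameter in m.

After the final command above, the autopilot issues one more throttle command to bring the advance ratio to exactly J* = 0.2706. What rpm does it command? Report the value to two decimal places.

set_propeller: D = 2.201 m, P = 1.123 m (p = P/D = 0.510223); state ← (V=0, rpm=0)
throttle_to(3294): rpm ← 3294
set_airspeed(73.76): V ← 73.76 m/s
adjust_throttle(+1448): rpm ← 3294 +1448 = 4742
set_airspeed(16.33): V ← 16.33 m/s
final state: V = 16.33 m/s, rpm = 4742 → n = rpm/60 = 79.033333 rev/s
target J* = 0.2706; solve J* = V/(n·D) for n: n = V/(J*·D) = 16.33/(0.2706 × 2.201) = 27.418163 rev/s
rpm = 60·n = 1645.089765

rpm = 1645.09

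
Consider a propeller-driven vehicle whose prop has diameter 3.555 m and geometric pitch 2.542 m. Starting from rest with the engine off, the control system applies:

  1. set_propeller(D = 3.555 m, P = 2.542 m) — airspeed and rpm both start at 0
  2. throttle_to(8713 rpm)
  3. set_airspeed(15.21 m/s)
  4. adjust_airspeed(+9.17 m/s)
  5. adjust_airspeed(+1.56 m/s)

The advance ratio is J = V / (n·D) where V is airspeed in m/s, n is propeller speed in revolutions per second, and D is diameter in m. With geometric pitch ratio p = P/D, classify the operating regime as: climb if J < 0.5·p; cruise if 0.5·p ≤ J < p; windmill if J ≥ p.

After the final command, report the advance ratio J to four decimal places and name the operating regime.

set_propeller: D = 3.555 m, P = 2.542 m (p = P/D = 0.715049); state ← (V=0, rpm=0)
throttle_to(8713): rpm ← 8713
set_airspeed(15.21): V ← 15.21 m/s
adjust_airspeed(+9.17): V ← 15.21 +9.17 = 24.38 m/s
adjust_airspeed(+1.56): V ← 24.38 +1.56 = 25.94 m/s
final state: V = 25.94 m/s, rpm = 8713 → n = rpm/60 = 145.216667 rev/s
J = V / (n·D) = 25.94 / (145.216667 × 3.555) = 0.050247
regime bands: climb J<0.3575 | cruise [0.3575, 0.7150) | windmill J≥0.7150
J = 0.0502 → climb

J = 0.0502, regime = climb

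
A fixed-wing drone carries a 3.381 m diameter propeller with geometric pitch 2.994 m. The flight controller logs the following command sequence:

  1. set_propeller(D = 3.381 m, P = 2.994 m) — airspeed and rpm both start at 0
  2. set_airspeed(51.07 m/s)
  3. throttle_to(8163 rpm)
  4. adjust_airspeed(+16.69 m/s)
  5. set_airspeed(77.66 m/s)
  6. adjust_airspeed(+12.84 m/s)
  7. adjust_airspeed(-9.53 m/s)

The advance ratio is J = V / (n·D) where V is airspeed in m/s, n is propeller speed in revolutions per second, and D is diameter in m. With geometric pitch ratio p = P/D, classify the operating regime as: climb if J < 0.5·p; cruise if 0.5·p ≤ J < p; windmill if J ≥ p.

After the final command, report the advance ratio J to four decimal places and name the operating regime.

J = 0.1760, regime = climb

set_propeller: D = 3.381 m, P = 2.994 m (p = P/D = 0.885537); state ← (V=0, rpm=0)
set_airspeed(51.07): V ← 51.07 m/s
throttle_to(8163): rpm ← 8163
adjust_airspeed(+16.69): V ← 51.07 +16.69 = 67.76 m/s
set_airspeed(77.66): V ← 77.66 m/s
adjust_airspeed(+12.84): V ← 77.66 +12.84 = 90.5 m/s
adjust_airspeed(-9.53): V ← 90.5 -9.53 = 80.97 m/s
final state: V = 80.97 m/s, rpm = 8163 → n = rpm/60 = 136.050000 rev/s
J = V / (n·D) = 80.97 / (136.050000 × 3.381) = 0.176027
regime bands: climb J<0.4428 | cruise [0.4428, 0.8855) | windmill J≥0.8855
J = 0.1760 → climb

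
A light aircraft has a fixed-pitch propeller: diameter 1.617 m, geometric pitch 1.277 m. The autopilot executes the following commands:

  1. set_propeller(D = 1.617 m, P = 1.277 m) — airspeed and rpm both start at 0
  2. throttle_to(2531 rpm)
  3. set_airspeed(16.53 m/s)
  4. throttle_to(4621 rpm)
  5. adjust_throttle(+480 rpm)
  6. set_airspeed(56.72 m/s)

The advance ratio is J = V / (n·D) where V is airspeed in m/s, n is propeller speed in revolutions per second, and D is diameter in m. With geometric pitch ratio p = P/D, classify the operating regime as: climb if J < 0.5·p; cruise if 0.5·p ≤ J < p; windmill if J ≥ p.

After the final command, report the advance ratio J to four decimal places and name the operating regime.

set_propeller: D = 1.617 m, P = 1.277 m (p = P/D = 0.789734); state ← (V=0, rpm=0)
throttle_to(2531): rpm ← 2531
set_airspeed(16.53): V ← 16.53 m/s
throttle_to(4621): rpm ← 4621
adjust_throttle(+480): rpm ← 4621 +480 = 5101
set_airspeed(56.72): V ← 56.72 m/s
final state: V = 56.72 m/s, rpm = 5101 → n = rpm/60 = 85.016667 rev/s
J = V / (n·D) = 56.72 / (85.016667 × 1.617) = 0.412593
regime bands: climb J<0.3949 | cruise [0.3949, 0.7897) | windmill J≥0.7897
J = 0.4126 → cruise

J = 0.4126, regime = cruise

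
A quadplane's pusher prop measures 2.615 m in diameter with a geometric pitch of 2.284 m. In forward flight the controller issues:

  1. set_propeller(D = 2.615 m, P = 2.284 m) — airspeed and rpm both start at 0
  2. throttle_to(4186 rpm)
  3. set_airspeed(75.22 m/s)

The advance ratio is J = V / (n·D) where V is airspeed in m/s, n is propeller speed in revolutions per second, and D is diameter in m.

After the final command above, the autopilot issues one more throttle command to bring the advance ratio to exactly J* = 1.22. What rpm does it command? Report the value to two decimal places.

rpm = 1414.66

set_propeller: D = 2.615 m, P = 2.284 m (p = P/D = 0.873423); state ← (V=0, rpm=0)
throttle_to(4186): rpm ← 4186
set_airspeed(75.22): V ← 75.22 m/s
final state: V = 75.22 m/s, rpm = 4186 → n = rpm/60 = 69.766667 rev/s
target J* = 1.22; solve J* = V/(n·D) for n: n = V/(J*·D) = 75.22/(1.22 × 2.615) = 23.577720 rev/s
rpm = 60·n = 1414.663198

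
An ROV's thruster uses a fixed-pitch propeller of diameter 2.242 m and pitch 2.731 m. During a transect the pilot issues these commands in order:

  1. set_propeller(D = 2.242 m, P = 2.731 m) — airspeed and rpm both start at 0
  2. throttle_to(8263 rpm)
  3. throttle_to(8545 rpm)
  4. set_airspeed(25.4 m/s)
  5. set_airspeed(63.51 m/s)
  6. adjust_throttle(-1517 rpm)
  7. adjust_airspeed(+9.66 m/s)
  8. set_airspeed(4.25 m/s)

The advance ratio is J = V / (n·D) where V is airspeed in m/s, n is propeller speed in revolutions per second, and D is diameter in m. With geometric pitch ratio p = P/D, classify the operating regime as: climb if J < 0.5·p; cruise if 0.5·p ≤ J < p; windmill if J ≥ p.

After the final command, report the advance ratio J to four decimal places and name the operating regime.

set_propeller: D = 2.242 m, P = 2.731 m (p = P/D = 1.218109); state ← (V=0, rpm=0)
throttle_to(8263): rpm ← 8263
throttle_to(8545): rpm ← 8545
set_airspeed(25.4): V ← 25.4 m/s
set_airspeed(63.51): V ← 63.51 m/s
adjust_throttle(-1517): rpm ← 8545 -1517 = 7028
adjust_airspeed(+9.66): V ← 63.51 +9.66 = 73.17 m/s
set_airspeed(4.25): V ← 4.25 m/s
final state: V = 4.25 m/s, rpm = 7028 → n = rpm/60 = 117.133333 rev/s
J = V / (n·D) = 4.25 / (117.133333 × 2.242) = 0.016184
regime bands: climb J<0.6091 | cruise [0.6091, 1.2181) | windmill J≥1.2181
J = 0.0162 → climb

J = 0.0162, regime = climb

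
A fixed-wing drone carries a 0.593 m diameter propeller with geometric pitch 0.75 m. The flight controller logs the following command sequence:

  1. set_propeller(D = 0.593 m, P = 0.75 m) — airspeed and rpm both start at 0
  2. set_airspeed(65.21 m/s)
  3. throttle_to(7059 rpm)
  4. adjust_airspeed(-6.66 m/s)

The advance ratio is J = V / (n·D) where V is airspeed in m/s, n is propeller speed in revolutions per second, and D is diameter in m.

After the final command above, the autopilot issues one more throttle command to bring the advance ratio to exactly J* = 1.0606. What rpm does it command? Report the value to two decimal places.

set_propeller: D = 0.593 m, P = 0.75 m (p = P/D = 1.264755); state ← (V=0, rpm=0)
set_airspeed(65.21): V ← 65.21 m/s
throttle_to(7059): rpm ← 7059
adjust_airspeed(-6.66): V ← 65.21 -6.66 = 58.55 m/s
final state: V = 58.55 m/s, rpm = 7059 → n = rpm/60 = 117.650000 rev/s
target J* = 1.0606; solve J* = V/(n·D) for n: n = V/(J*·D) = 58.55/(1.0606 × 0.593) = 93.093763 rev/s
rpm = 60·n = 5585.625751

rpm = 5585.63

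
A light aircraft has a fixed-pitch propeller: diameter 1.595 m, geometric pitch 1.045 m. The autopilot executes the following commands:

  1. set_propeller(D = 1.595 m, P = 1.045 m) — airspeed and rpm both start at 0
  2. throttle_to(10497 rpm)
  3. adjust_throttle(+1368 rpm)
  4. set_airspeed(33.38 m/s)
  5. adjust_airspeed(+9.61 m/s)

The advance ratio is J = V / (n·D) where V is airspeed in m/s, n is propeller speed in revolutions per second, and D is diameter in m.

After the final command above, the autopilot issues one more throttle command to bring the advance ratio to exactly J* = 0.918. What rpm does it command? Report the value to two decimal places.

set_propeller: D = 1.595 m, P = 1.045 m (p = P/D = 0.655172); state ← (V=0, rpm=0)
throttle_to(10497): rpm ← 10497
adjust_throttle(+1368): rpm ← 10497 +1368 = 11865
set_airspeed(33.38): V ← 33.38 m/s
adjust_airspeed(+9.61): V ← 33.38 +9.61 = 42.99 m/s
final state: V = 42.99 m/s, rpm = 11865 → n = rpm/60 = 197.750000 rev/s
target J* = 0.918; solve J* = V/(n·D) for n: n = V/(J*·D) = 42.99/(0.918 × 1.595) = 29.360543 rev/s
rpm = 60·n = 1761.632553

rpm = 1761.63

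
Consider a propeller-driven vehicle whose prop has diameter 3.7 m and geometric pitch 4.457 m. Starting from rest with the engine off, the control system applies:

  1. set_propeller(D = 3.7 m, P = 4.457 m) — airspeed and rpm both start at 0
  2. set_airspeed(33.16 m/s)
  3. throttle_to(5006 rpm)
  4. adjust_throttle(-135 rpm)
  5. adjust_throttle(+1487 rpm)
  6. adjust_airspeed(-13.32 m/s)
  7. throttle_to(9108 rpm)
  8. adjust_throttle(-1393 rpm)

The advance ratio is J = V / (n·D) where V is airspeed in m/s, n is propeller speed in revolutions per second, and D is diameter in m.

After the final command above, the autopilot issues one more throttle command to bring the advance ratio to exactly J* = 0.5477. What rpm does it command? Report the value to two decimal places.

rpm = 587.42

set_propeller: D = 3.7 m, P = 4.457 m (p = P/D = 1.204595); state ← (V=0, rpm=0)
set_airspeed(33.16): V ← 33.16 m/s
throttle_to(5006): rpm ← 5006
adjust_throttle(-135): rpm ← 5006 -135 = 4871
adjust_throttle(+1487): rpm ← 4871 +1487 = 6358
adjust_airspeed(-13.32): V ← 33.16 -13.32 = 19.84 m/s
throttle_to(9108): rpm ← 9108
adjust_throttle(-1393): rpm ← 9108 -1393 = 7715
final state: V = 19.84 m/s, rpm = 7715 → n = rpm/60 = 128.583333 rev/s
target J* = 0.5477; solve J* = V/(n·D) for n: n = V/(J*·D) = 19.84/(0.5477 × 3.7) = 9.790327 rev/s
rpm = 60·n = 587.419627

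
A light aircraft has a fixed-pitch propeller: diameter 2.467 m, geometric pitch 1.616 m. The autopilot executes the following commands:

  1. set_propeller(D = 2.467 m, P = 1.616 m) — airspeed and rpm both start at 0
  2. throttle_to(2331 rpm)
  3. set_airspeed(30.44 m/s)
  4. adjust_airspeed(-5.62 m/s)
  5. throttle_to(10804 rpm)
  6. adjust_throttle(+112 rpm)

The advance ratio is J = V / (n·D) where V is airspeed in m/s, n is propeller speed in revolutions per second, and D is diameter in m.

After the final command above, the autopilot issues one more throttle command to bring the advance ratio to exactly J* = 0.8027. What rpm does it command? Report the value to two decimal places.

set_propeller: D = 2.467 m, P = 1.616 m (p = P/D = 0.655047); state ← (V=0, rpm=0)
throttle_to(2331): rpm ← 2331
set_airspeed(30.44): V ← 30.44 m/s
adjust_airspeed(-5.62): V ← 30.44 -5.62 = 24.82 m/s
throttle_to(10804): rpm ← 10804
adjust_throttle(+112): rpm ← 10804 +112 = 10916
final state: V = 24.82 m/s, rpm = 10916 → n = rpm/60 = 181.933333 rev/s
target J* = 0.8027; solve J* = V/(n·D) for n: n = V/(J*·D) = 24.82/(0.8027 × 2.467) = 12.533702 rev/s
rpm = 60·n = 752.022120

rpm = 752.02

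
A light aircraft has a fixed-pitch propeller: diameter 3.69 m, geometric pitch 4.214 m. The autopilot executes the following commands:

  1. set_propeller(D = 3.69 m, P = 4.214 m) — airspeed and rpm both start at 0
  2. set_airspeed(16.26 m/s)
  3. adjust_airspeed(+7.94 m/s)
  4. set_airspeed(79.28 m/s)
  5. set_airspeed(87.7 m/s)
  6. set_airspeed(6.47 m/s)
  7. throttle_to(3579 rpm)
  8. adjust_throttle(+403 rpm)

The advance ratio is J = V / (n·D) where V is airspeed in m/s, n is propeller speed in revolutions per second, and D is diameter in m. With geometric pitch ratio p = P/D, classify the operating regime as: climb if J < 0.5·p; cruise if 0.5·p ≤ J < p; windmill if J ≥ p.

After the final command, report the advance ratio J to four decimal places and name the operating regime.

set_propeller: D = 3.69 m, P = 4.214 m (p = P/D = 1.142005); state ← (V=0, rpm=0)
set_airspeed(16.26): V ← 16.26 m/s
adjust_airspeed(+7.94): V ← 16.26 +7.94 = 24.2 m/s
set_airspeed(79.28): V ← 79.28 m/s
set_airspeed(87.7): V ← 87.7 m/s
set_airspeed(6.47): V ← 6.47 m/s
throttle_to(3579): rpm ← 3579
adjust_throttle(+403): rpm ← 3579 +403 = 3982
final state: V = 6.47 m/s, rpm = 3982 → n = rpm/60 = 66.366667 rev/s
J = V / (n·D) = 6.47 / (66.366667 × 3.69) = 0.026420
regime bands: climb J<0.5710 | cruise [0.5710, 1.1420) | windmill J≥1.1420
J = 0.0264 → climb

J = 0.0264, regime = climb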